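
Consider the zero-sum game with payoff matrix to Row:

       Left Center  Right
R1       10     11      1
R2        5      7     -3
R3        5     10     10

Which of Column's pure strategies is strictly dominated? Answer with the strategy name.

Center

Left holds Row's payoff strictly below Center in every row: 10 < 11, 5 < 7, 5 < 10.
So Center is strictly dominated for Column.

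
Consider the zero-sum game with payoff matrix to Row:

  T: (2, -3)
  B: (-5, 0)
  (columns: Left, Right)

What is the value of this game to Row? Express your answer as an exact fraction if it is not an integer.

Row minima: T → -3, B → -5; maximin = -3.
Column maxima: Left → 2, Right → 0; minimax = 0.
-3 ≠ 0, so there is no saddle point; optimal play is mixed.
Let Row play T with probability p. Expected payoff against Left: 2p + (-5)(1−p) = 7p − 5; against Right: (-3)p + 0(1−p) = −3p.
Setting these equal: 7p − 5 = −3p ⇒ 10p = 5 ⇒ p = 1/2, and the value is (7)·(1/2) − 5 = -3/2.
For Column: with q = P(Left), equating T's and B's payoffs gives 5q − 3 = −5q ⇒ q = 3/10.

-3/2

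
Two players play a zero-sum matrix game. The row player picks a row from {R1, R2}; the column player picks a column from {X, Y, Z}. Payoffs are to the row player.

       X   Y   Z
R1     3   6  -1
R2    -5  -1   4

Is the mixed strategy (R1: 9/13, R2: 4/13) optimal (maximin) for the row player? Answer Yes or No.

Yes

Against X this mix gives (9/13)·3 + (4/13)·(-5) = 7/13.
Against Y this mix gives (9/13)·6 + (4/13)·(-1) = 50/13.
Against Z this mix gives (9/13)·(-1) + (4/13)·4 = 7/13.
All of the column player's active replies (X, Z) yield 7/13, and no column does worse for the row player. The mix makes the column player indifferent and guarantees 7/13, so it is optimal.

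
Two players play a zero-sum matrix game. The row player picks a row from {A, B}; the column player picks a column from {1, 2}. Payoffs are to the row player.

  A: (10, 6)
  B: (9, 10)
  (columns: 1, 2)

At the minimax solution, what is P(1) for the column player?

4/5

Row minima: A → 6, B → 9; maximin = 9.
Column maxima: 1 → 10, 2 → 10; minimax = 10.
9 ≠ 10, so there is no saddle point; optimal play is mixed.
Let the row player play A with probability p. Expected payoff against 1: 10p + 9(1−p) = p + 9; against 2: 6p + 10(1−p) = −4p + 10.
Setting these equal: p + 9 = −4p + 10 ⇒ 5p = 1 ⇒ p = 1/5, and the value is (1)·(1/5) + 9 = 46/5.
For the column player: with q = P(1), equating A's and B's payoffs gives 4q + 6 = −q + 10 ⇒ q = 4/5.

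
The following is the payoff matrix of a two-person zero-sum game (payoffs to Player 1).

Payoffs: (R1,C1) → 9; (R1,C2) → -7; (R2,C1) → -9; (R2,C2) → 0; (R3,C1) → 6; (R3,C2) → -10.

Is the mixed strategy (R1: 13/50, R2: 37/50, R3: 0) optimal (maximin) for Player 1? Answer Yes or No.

Against C1 this mix gives (13/50)·9 + (37/50)·(-9) = -108/25.
Against C2 this mix gives (13/50)·(-7) + (37/50)·0 = -91/50.
Player 2 will play C1, holding Player 1 to -108/25. Shifting weight toward the row that does better against C1 would raise this floor (the equalizing mix achieves -63/25 against both C1 and C2), so the proposed strategy is not optimal.

No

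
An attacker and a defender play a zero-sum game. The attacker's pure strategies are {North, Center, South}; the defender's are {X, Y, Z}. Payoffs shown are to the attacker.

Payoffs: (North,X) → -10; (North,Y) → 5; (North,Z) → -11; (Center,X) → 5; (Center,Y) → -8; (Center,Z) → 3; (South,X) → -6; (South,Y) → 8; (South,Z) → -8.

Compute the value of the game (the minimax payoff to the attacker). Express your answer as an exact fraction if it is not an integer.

Row minima: North → -11, Center → -8, South → -8; maximin = -8.
Column maxima: X → 5, Y → 8, Z → 3; minimax = 3.
-8 ≠ 3, so there is no saddle point; optimal play is mixed.
North is strictly dominated by South, so the attacker never plays it.
X is strictly dominated by Z (it gives the attacker strictly more in every row), so the defender never plays it.
On the remaining 2×2 (Center, South vs Y, Z):
Let the attacker play Center with probability p. Expected payoff against Y: (-8)p + 8(1−p) = −16p + 8; against Z: 3p + (-8)(1−p) = 11p − 8.
Setting these equal: −16p + 8 = 11p − 8 ⇒ −27p = -16 ⇒ p = 16/27, and the value is (-16)·(16/27) + 8 = -40/27.
For the defender: with q = P(Y), equating Center's and South's payoffs gives −11q + 3 = 16q − 8 ⇒ q = 11/27.

-40/27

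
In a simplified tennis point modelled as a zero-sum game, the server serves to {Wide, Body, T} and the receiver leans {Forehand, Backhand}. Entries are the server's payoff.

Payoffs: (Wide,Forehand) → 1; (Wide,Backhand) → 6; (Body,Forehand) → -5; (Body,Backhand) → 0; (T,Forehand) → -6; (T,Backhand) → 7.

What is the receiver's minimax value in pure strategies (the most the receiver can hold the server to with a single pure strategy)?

Column maxima: Forehand → 1, Backhand → 7.
The smallest of these is 1.

1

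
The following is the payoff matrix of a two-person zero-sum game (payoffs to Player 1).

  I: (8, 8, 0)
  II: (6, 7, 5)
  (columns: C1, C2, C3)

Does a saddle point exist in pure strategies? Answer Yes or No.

Row minima: I → 0, II → 5; maximin = 5.
Column maxima: C1 → 8, C2 → 8, C3 → 5; minimax = 5.
maximin = minimax = 5, so a saddle point exists.

Yes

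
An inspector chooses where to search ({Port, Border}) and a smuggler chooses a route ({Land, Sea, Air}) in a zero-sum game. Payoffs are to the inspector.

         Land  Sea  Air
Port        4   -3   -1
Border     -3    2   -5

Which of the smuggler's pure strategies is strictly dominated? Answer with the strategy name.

Air holds the inspector's payoff strictly below Land in every row: -1 < 4, -5 < -3.
So Land is strictly dominated for the smuggler.

Land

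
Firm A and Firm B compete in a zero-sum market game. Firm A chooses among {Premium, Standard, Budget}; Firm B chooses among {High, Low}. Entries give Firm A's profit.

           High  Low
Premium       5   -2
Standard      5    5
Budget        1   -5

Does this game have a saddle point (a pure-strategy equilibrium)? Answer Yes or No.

Row minima: Premium → -2, Standard → 5, Budget → -5; maximin = 5.
Column maxima: High → 5, Low → 5; minimax = 5.
maximin = minimax = 5, so a saddle point exists.

Yes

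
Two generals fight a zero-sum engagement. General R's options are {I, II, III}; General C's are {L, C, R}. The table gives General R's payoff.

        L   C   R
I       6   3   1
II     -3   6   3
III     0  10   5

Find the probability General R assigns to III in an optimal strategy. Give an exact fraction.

Row minima: I → 1, II → -3, III → 0; maximin = 1.
Column maxima: L → 6, C → 10, R → 5; minimax = 5.
1 ≠ 5, so there is no saddle point; optimal play is mixed.
II is strictly dominated by III, so General R never plays it.
C is strictly dominated by R (it gives General R strictly more in every row), so General C never plays it.
On the remaining 2×2 (I, III vs L, R):
Let General R play I with probability p. Expected payoff against L: 6p + 0(1−p) = 6p; against R: 1p + 5(1−p) = −4p + 5.
Setting these equal: 6p = −4p + 5 ⇒ 10p = 5 ⇒ p = 1/2, and the value is (6)·(1/2) = 3.
For General C: with q = P(L), equating I's and III's payoffs gives 5q + 1 = −5q + 5 ⇒ q = 2/5.

1/2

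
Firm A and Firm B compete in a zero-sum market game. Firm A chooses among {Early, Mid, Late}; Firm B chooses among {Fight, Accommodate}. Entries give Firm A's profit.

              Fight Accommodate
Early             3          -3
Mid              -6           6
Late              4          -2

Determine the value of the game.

Row minima: Early → -3, Mid → -6, Late → -2; maximin = -2.
Column maxima: Fight → 4, Accommodate → 6; minimax = 4.
-2 ≠ 4, so there is no saddle point; optimal play is mixed.
Early is strictly dominated by Late, so Firm A never plays it.
On the remaining 2×2 (Mid, Late vs Fight, Accommodate):
Let Firm A play Mid with probability p. Expected payoff against Fight: (-6)p + 4(1−p) = −10p + 4; against Accommodate: 6p + (-2)(1−p) = 8p − 2.
Setting these equal: −10p + 4 = 8p − 2 ⇒ −18p = -6 ⇒ p = 1/3, and the value is (-10)·(1/3) + 4 = 2/3.
For Firm B: with q = P(Fight), equating Mid's and Late's payoffs gives −12q + 6 = 6q − 2 ⇒ q = 4/9.

2/3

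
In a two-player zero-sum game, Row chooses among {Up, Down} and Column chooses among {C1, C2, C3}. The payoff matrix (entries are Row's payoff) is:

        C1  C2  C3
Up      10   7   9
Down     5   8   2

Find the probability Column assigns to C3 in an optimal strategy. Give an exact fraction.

Row minima: Up → 7, Down → 2; maximin = 7.
Column maxima: C1 → 10, C2 → 8, C3 → 9; minimax = 8.
7 ≠ 8, so there is no saddle point; optimal play is mixed.
C1 is strictly dominated by C3 (it gives Row strictly more in every row), so Column never plays it.
On the remaining 2×2 (Up, Down vs C2, C3):
Let Row play Up with probability p. Expected payoff against C2: 7p + 8(1−p) = −p + 8; against C3: 9p + 2(1−p) = 7p + 2.
Setting these equal: −p + 8 = 7p + 2 ⇒ −8p = -6 ⇒ p = 3/4, and the value is (-1)·(3/4) + 8 = 29/4.
For Column: with q = P(C2), equating Up's and Down's payoffs gives −2q + 9 = 6q + 2 ⇒ q = 7/8.

1/8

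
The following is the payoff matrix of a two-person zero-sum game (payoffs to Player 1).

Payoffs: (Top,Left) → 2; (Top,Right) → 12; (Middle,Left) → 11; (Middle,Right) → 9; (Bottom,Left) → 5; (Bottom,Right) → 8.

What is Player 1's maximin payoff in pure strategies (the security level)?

9

Row minima: Top → 2, Middle → 9, Bottom → 5.
The best of these is 9.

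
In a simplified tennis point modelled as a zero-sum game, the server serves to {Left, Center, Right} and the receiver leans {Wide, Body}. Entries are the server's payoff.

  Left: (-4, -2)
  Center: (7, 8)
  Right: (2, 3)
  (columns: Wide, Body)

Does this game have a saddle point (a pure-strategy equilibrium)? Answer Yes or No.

Yes

Row minima: Left → -4, Center → 7, Right → 2; maximin = 7.
Column maxima: Wide → 7, Body → 8; minimax = 7.
maximin = minimax = 7, so a saddle point exists.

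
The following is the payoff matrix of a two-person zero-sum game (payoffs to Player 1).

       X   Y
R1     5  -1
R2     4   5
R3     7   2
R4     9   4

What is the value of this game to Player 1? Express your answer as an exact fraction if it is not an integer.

Row minima: R1 → -1, R2 → 4, R3 → 2, R4 → 4; maximin = 4.
Column maxima: X → 9, Y → 5; minimax = 5.
4 ≠ 5, so there is no saddle point; optimal play is mixed.
R1 is strictly dominated by R3, so Player 1 never plays it.
R3 is strictly dominated by R4, so Player 1 never plays it.
On the remaining 2×2 (R2, R4 vs X, Y):
Let Player 1 play R2 with probability p. Expected payoff against X: 4p + 9(1−p) = −5p + 9; against Y: 5p + 4(1−p) = p + 4.
Setting these equal: −5p + 9 = p + 4 ⇒ −6p = -5 ⇒ p = 5/6, and the value is (-5)·(5/6) + 9 = 29/6.
For Player 2: with q = P(X), equating R2's and R4's payoffs gives −q + 5 = 5q + 4 ⇒ q = 1/6.

29/6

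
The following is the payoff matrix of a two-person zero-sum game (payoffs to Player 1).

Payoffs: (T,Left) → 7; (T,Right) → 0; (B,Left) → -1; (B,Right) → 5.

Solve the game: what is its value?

35/13

Row minima: T → 0, B → -1; maximin = 0.
Column maxima: Left → 7, Right → 5; minimax = 5.
0 ≠ 5, so there is no saddle point; optimal play is mixed.
Let Player 1 play T with probability p. Expected payoff against Left: 7p + (-1)(1−p) = 8p − 1; against Right: 0p + 5(1−p) = −5p + 5.
Setting these equal: 8p − 1 = −5p + 5 ⇒ 13p = 6 ⇒ p = 6/13, and the value is (8)·(6/13) − 1 = 35/13.
For Player 2: with q = P(Left), equating T's and B's payoffs gives 7q = −6q + 5 ⇒ q = 5/13.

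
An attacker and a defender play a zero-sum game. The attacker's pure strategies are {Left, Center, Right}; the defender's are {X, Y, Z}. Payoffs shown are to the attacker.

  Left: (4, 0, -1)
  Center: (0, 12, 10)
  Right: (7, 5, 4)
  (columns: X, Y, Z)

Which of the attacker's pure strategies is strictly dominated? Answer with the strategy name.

Right gives a strictly higher payoff than Left against every column: 7 > 4, 5 > 0, 4 > -1.
So Left is strictly dominated and the attacker never plays it.

Left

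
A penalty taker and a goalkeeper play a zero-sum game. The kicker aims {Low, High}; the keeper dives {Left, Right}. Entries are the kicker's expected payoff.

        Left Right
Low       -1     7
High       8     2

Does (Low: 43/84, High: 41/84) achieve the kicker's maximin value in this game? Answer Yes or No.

Against Left this mix gives (43/84)·(-1) + (41/84)·8 = 95/28.
Against Right this mix gives (43/84)·7 + (41/84)·2 = 383/84.
The keeper will play Left, holding the kicker to 95/28. Shifting weight toward the row that does better against Left would raise this floor (the equalizing mix achieves 29/7 against both Left and Right), so the proposed strategy is not optimal.

No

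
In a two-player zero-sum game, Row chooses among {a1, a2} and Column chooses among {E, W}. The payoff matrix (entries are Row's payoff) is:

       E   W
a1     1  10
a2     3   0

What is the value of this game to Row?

5/2

Row minima: a1 → 1, a2 → 0; maximin = 1.
Column maxima: E → 3, W → 10; minimax = 3.
1 ≠ 3, so there is no saddle point; optimal play is mixed.
Let Row play a1 with probability p. Expected payoff against E: 1p + 3(1−p) = −2p + 3; against W: 10p + 0(1−p) = 10p.
Setting these equal: −2p + 3 = 10p ⇒ −12p = -3 ⇒ p = 1/4, and the value is (-2)·(1/4) + 3 = 5/2.
For Column: with q = P(E), equating a1's and a2's payoffs gives −9q + 10 = 3q ⇒ q = 5/6.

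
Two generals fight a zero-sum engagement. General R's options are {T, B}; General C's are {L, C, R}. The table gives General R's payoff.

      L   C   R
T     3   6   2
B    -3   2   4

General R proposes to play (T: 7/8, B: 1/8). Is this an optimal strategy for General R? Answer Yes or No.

Against L this mix gives (7/8)·3 + (1/8)·(-3) = 9/4.
Against C this mix gives (7/8)·6 + (1/8)·2 = 11/2.
Against R this mix gives (7/8)·2 + (1/8)·4 = 9/4.
All of General C's active replies (L, R) yield 9/4, and no column does worse for General R. The mix makes General C indifferent and guarantees 9/4, so it is optimal.

Yes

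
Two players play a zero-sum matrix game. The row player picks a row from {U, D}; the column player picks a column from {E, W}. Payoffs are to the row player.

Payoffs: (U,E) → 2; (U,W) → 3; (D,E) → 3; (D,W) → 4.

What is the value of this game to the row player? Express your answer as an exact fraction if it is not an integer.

Row minima: U → 2, D → 3; maximin = 3.
Column maxima: E → 3, W → 4; minimax = 3.
Since maximin = minimax = 3, there is a saddle point and the value is 3.

3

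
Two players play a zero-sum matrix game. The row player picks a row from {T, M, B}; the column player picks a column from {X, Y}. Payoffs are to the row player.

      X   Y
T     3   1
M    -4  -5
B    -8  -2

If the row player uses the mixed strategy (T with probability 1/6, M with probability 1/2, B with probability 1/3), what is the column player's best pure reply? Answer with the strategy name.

If the column player plays X, the row player's expected payoff is (1/6)·3 + (1/2)·(-4) + (1/3)·(-8) = -25/6.
If the column player plays Y, the row player's expected payoff is (1/6)·1 + (1/2)·(-5) + (1/3)·(-2) = -3.
The column player minimizes the row player's payoff; the smallest is -25/6, so the best response is X.

X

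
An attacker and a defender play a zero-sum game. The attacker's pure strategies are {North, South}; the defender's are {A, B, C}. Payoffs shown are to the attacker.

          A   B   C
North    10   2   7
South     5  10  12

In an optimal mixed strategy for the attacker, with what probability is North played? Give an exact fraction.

Row minima: North → 2, South → 5; maximin = 5.
Column maxima: A → 10, B → 10, C → 12; minimax = 10.
5 ≠ 10, so there is no saddle point; optimal play is mixed.
C is strictly dominated by B (it gives the attacker strictly more in every row), so the defender never plays it.
On the remaining 2×2 (North, South vs A, B):
Let the attacker play North with probability p. Expected payoff against A: 10p + 5(1−p) = 5p + 5; against B: 2p + 10(1−p) = −8p + 10.
Setting these equal: 5p + 5 = −8p + 10 ⇒ 13p = 5 ⇒ p = 5/13, and the value is (5)·(5/13) + 5 = 90/13.
For the defender: with q = P(A), equating North's and South's payoffs gives 8q + 2 = −5q + 10 ⇒ q = 8/13.

5/13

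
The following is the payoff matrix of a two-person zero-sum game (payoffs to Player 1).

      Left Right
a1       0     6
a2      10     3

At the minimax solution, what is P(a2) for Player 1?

6/13

Row minima: a1 → 0, a2 → 3; maximin = 3.
Column maxima: Left → 10, Right → 6; minimax = 6.
3 ≠ 6, so there is no saddle point; optimal play is mixed.
Let Player 1 play a1 with probability p. Expected payoff against Left: 0p + 10(1−p) = −10p + 10; against Right: 6p + 3(1−p) = 3p + 3.
Setting these equal: −10p + 10 = 3p + 3 ⇒ −13p = -7 ⇒ p = 7/13, and the value is (-10)·(7/13) + 10 = 60/13.
For Player 2: with q = P(Left), equating a1's and a2's payoffs gives −6q + 6 = 7q + 3 ⇒ q = 3/13.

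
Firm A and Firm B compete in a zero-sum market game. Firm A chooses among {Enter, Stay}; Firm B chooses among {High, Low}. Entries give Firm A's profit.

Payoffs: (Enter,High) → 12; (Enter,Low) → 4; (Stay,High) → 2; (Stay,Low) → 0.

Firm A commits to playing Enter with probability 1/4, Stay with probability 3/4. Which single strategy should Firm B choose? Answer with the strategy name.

Low

If Firm B plays High, Firm A's expected payoff is (1/4)·12 + (3/4)·2 = 9/2.
If Firm B plays Low, Firm A's expected payoff is (1/4)·4 + (3/4)·0 = 1.
Firm B minimizes Firm A's payoff; the smallest is 1, so the best response is Low.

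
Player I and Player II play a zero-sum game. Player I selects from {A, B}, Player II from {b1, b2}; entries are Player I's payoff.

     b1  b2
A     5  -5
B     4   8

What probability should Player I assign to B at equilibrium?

5/7

Row minima: A → -5, B → 4; maximin = 4.
Column maxima: b1 → 5, b2 → 8; minimax = 5.
4 ≠ 5, so there is no saddle point; optimal play is mixed.
Let Player I play A with probability p. Expected payoff against b1: 5p + 4(1−p) = p + 4; against b2: (-5)p + 8(1−p) = −13p + 8.
Setting these equal: p + 4 = −13p + 8 ⇒ 14p = 4 ⇒ p = 2/7, and the value is (1)·(2/7) + 4 = 30/7.
For Player II: with q = P(b1), equating A's and B's payoffs gives 10q − 5 = −4q + 8 ⇒ q = 13/14.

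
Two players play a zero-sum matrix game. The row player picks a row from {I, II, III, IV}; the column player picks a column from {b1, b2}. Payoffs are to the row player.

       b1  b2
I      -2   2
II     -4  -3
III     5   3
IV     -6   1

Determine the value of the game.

3

Row minima: I → -2, II → -4, III → 3, IV → -6; maximin = 3.
Column maxima: b1 → 5, b2 → 3; minimax = 3.
Since maximin = minimax = 3, there is a saddle point and the value is 3.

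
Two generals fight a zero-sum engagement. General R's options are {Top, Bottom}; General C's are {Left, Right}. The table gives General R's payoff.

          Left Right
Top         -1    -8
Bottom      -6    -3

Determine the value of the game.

-9/2

Row minima: Top → -8, Bottom → -6; maximin = -6.
Column maxima: Left → -1, Right → -3; minimax = -3.
-6 ≠ -3, so there is no saddle point; optimal play is mixed.
Let General R play Top with probability p. Expected payoff against Left: (-1)p + (-6)(1−p) = 5p − 6; against Right: (-8)p + (-3)(1−p) = −5p − 3.
Setting these equal: 5p − 6 = −5p − 3 ⇒ 10p = 3 ⇒ p = 3/10, and the value is (5)·(3/10) − 6 = -9/2.
For General C: with q = P(Left), equating Top's and Bottom's payoffs gives 7q − 8 = −3q − 3 ⇒ q = 1/2.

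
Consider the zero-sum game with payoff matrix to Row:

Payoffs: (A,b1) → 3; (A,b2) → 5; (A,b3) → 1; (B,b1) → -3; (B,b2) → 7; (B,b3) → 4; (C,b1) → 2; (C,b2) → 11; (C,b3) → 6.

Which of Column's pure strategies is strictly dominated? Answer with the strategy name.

b2

b1 holds Row's payoff strictly below b2 in every row: 3 < 5, -3 < 7, 2 < 11.
So b2 is strictly dominated for Column.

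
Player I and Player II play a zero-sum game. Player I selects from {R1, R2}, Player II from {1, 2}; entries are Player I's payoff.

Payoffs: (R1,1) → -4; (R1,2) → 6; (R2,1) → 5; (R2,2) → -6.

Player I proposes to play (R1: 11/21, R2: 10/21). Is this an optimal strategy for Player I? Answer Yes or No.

Yes

Against 1 this mix gives (11/21)·(-4) + (10/21)·5 = 2/7.
Against 2 this mix gives (11/21)·6 + (10/21)·(-6) = 2/7.
All of Player II's active replies (1, 2) yield 2/7, and no column does worse for Player I. The mix makes Player II indifferent and guarantees 2/7, so it is optimal.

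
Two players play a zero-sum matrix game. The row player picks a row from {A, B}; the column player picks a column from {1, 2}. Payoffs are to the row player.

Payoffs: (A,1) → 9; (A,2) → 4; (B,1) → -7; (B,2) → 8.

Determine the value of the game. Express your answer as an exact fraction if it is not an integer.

Row minima: A → 4, B → -7; maximin = 4.
Column maxima: 1 → 9, 2 → 8; minimax = 8.
4 ≠ 8, so there is no saddle point; optimal play is mixed.
Let the row player play A with probability p. Expected payoff against 1: 9p + (-7)(1−p) = 16p − 7; against 2: 4p + 8(1−p) = −4p + 8.
Setting these equal: 16p − 7 = −4p + 8 ⇒ 20p = 15 ⇒ p = 3/4, and the value is (16)·(3/4) − 7 = 5.
For the column player: with q = P(1), equating A's and B's payoffs gives 5q + 4 = −15q + 8 ⇒ q = 1/5.

5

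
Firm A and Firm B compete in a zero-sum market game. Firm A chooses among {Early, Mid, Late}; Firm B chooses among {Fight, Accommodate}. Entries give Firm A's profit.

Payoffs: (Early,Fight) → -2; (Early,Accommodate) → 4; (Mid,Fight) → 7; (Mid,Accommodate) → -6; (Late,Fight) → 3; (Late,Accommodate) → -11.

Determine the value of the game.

Row minima: Early → -2, Mid → -6, Late → -11; maximin = -2.
Column maxima: Fight → 7, Accommodate → 4; minimax = 4.
-2 ≠ 4, so there is no saddle point; optimal play is mixed.
Late is strictly dominated by Mid, so Firm A never plays it.
On the remaining 2×2 (Early, Mid vs Fight, Accommodate):
Let Firm A play Early with probability p. Expected payoff against Fight: (-2)p + 7(1−p) = −9p + 7; against Accommodate: 4p + (-6)(1−p) = 10p − 6.
Setting these equal: −9p + 7 = 10p − 6 ⇒ −19p = -13 ⇒ p = 13/19, and the value is (-9)·(13/19) + 7 = 16/19.
For Firm B: with q = P(Fight), equating Early's and Mid's payoffs gives −6q + 4 = 13q − 6 ⇒ q = 10/19.

16/19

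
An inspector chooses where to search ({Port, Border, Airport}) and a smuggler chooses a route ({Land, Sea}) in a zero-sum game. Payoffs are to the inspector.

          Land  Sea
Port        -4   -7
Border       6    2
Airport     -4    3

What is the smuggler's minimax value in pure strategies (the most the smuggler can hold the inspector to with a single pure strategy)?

Column maxima: Land → 6, Sea → 3.
The smallest of these is 3.

3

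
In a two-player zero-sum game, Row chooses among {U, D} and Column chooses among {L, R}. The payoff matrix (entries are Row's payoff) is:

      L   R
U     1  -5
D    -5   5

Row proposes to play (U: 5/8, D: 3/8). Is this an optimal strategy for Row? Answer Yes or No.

Yes

Against L this mix gives (5/8)·1 + (3/8)·(-5) = -5/4.
Against R this mix gives (5/8)·(-5) + (3/8)·5 = -5/4.
All of Column's active replies (L, R) yield -5/4, and no column does worse for Row. The mix makes Column indifferent and guarantees -5/4, so it is optimal.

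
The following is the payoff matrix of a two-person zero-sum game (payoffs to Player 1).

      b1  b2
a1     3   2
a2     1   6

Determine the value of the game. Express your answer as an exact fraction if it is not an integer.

Row minima: a1 → 2, a2 → 1; maximin = 2.
Column maxima: b1 → 3, b2 → 6; minimax = 3.
2 ≠ 3, so there is no saddle point; optimal play is mixed.
Let Player 1 play a1 with probability p. Expected payoff against b1: 3p + 1(1−p) = 2p + 1; against b2: 2p + 6(1−p) = −4p + 6.
Setting these equal: 2p + 1 = −4p + 6 ⇒ 6p = 5 ⇒ p = 5/6, and the value is (2)·(5/6) + 1 = 8/3.
For Player 2: with q = P(b1), equating a1's and a2's payoffs gives q + 2 = −5q + 6 ⇒ q = 2/3.

8/3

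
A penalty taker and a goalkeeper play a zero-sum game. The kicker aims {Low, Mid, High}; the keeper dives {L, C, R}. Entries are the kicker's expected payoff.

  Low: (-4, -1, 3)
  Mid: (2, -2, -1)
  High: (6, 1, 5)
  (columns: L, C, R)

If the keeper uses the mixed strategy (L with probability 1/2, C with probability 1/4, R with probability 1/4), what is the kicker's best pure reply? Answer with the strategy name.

High

Expected payoff of Low: (1/2)·(-4) + (1/4)·(-1) + (1/4)·3 = -3/2.
Expected payoff of Mid: (1/2)·2 + (1/4)·(-2) + (1/4)·(-1) = 1/4.
Expected payoff of High: (1/2)·6 + (1/4)·1 + (1/4)·5 = 9/2.
The largest is 9/2, so the kicker's best response is High.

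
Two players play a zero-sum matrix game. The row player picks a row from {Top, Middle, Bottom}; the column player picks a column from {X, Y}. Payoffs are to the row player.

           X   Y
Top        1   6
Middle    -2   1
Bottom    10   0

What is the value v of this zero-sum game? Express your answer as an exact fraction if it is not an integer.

4

Row minima: Top → 1, Middle → -2, Bottom → 0; maximin = 1.
Column maxima: X → 10, Y → 6; minimax = 6.
1 ≠ 6, so there is no saddle point; optimal play is mixed.
Middle is strictly dominated by Top, so the row player never plays it.
On the remaining 2×2 (Top, Bottom vs X, Y):
Let the row player play Top with probability p. Expected payoff against X: 1p + 10(1−p) = −9p + 10; against Y: 6p + 0(1−p) = 6p.
Setting these equal: −9p + 10 = 6p ⇒ −15p = -10 ⇒ p = 2/3, and the value is (-9)·(2/3) + 10 = 4.
For the column player: with q = P(X), equating Top's and Bottom's payoffs gives −5q + 6 = 10q ⇒ q = 2/5.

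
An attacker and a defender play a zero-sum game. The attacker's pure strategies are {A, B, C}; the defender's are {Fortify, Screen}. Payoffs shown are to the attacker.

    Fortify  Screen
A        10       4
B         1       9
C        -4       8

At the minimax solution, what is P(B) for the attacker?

Row minima: A → 4, B → 1, C → -4; maximin = 4.
Column maxima: Fortify → 10, Screen → 9; minimax = 9.
4 ≠ 9, so there is no saddle point; optimal play is mixed.
C is strictly dominated by B, so the attacker never plays it.
On the remaining 2×2 (A, B vs Fortify, Screen):
Let the attacker play A with probability p. Expected payoff against Fortify: 10p + 1(1−p) = 9p + 1; against Screen: 4p + 9(1−p) = −5p + 9.
Setting these equal: 9p + 1 = −5p + 9 ⇒ 14p = 8 ⇒ p = 4/7, and the value is (9)·(4/7) + 1 = 43/7.
For the defender: with q = P(Fortify), equating A's and B's payoffs gives 6q + 4 = −8q + 9 ⇒ q = 5/14.

3/7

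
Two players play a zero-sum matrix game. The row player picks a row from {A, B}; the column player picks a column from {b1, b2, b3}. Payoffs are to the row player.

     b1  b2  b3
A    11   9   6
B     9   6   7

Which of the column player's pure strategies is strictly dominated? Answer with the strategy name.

b2 holds the row player's payoff strictly below b1 in every row: 9 < 11, 6 < 9.
So b1 is strictly dominated for the column player.

b1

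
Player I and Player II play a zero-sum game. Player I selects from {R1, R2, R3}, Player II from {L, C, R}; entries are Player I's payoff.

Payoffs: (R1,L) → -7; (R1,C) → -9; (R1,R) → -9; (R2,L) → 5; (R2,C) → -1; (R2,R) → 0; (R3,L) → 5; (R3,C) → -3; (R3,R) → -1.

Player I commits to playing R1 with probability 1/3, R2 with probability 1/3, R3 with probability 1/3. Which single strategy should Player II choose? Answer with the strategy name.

If Player II plays L, Player I's expected payoff is (1/3)·(-7) + (1/3)·5 + (1/3)·5 = 1.
If Player II plays C, Player I's expected payoff is (1/3)·(-9) + (1/3)·(-1) + (1/3)·(-3) = -13/3.
If Player II plays R, Player I's expected payoff is (1/3)·(-9) + (1/3)·0 + (1/3)·(-1) = -10/3.
Player II minimizes Player I's payoff; the smallest is -13/3, so the best response is C.

C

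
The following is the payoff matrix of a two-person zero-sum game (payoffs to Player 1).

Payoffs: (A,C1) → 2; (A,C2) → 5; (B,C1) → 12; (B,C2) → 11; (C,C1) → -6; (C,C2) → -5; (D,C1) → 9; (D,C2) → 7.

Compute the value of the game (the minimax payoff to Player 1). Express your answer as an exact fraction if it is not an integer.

Row minima: A → 2, B → 11, C → -6, D → 7; maximin = 11.
Column maxima: C1 → 12, C2 → 11; minimax = 11.
Since maximin = minimax = 11, there is a saddle point and the value is 11.

11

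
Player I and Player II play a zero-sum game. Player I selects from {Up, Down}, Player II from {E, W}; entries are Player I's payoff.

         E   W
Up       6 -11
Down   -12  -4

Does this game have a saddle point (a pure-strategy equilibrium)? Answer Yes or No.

Row minima: Up → -11, Down → -12; maximin = -11.
Column maxima: E → 6, W → -4; minimax = -4.
-11 ≠ -4, so no pure-strategy equilibrium exists.

No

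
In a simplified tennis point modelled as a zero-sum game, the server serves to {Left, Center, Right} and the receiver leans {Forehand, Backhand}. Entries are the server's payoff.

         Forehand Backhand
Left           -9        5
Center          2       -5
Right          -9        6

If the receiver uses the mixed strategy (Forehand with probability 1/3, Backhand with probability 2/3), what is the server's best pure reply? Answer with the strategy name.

Right

Expected payoff of Left: (1/3)·(-9) + (2/3)·5 = 1/3.
Expected payoff of Center: (1/3)·2 + (2/3)·(-5) = -8/3.
Expected payoff of Right: (1/3)·(-9) + (2/3)·6 = 1.
The largest is 1, so the server's best response is Right.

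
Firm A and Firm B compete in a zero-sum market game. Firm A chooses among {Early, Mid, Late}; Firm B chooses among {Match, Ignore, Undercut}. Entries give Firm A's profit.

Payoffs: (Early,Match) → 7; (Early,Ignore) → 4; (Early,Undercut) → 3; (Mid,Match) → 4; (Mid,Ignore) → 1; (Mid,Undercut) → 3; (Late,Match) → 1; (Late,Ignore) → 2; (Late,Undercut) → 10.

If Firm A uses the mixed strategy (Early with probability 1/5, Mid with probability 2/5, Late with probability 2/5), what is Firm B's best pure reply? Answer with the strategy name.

Ignore

If Firm B plays Match, Firm A's expected payoff is (1/5)·7 + (2/5)·4 + (2/5)·1 = 17/5.
If Firm B plays Ignore, Firm A's expected payoff is (1/5)·4 + (2/5)·1 + (2/5)·2 = 2.
If Firm B plays Undercut, Firm A's expected payoff is (1/5)·3 + (2/5)·3 + (2/5)·10 = 29/5.
Firm B minimizes Firm A's payoff; the smallest is 2, so the best response is Ignore.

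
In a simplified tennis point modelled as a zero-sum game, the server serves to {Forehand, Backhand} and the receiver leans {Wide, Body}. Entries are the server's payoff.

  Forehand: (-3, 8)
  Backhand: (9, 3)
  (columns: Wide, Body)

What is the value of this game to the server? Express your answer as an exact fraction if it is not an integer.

Row minima: Forehand → -3, Backhand → 3; maximin = 3.
Column maxima: Wide → 9, Body → 8; minimax = 8.
3 ≠ 8, so there is no saddle point; optimal play is mixed.
Let the server play Forehand with probability p. Expected payoff against Wide: (-3)p + 9(1−p) = −12p + 9; against Body: 8p + 3(1−p) = 5p + 3.
Setting these equal: −12p + 9 = 5p + 3 ⇒ −17p = -6 ⇒ p = 6/17, and the value is (-12)·(6/17) + 9 = 81/17.
For the receiver: with q = P(Wide), equating Forehand's and Backhand's payoffs gives −11q + 8 = 6q + 3 ⇒ q = 5/17.

81/17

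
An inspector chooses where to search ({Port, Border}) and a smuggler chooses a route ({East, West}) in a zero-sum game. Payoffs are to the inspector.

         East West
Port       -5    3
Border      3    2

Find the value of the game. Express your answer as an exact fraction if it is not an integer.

19/9

Row minima: Port → -5, Border → 2; maximin = 2.
Column maxima: East → 3, West → 3; minimax = 3.
2 ≠ 3, so there is no saddle point; optimal play is mixed.
Let the inspector play Port with probability p. Expected payoff against East: (-5)p + 3(1−p) = −8p + 3; against West: 3p + 2(1−p) = p + 2.
Setting these equal: −8p + 3 = p + 2 ⇒ −9p = -1 ⇒ p = 1/9, and the value is (-8)·(1/9) + 3 = 19/9.
For the smuggler: with q = P(East), equating Port's and Border's payoffs gives −8q + 3 = q + 2 ⇒ q = 1/9.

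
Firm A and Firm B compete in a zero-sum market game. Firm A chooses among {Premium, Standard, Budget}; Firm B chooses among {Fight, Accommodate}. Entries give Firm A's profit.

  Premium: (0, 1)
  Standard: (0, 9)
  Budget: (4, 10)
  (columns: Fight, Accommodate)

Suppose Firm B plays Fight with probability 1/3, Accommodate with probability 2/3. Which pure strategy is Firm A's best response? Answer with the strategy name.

Budget

Expected payoff of Premium: (1/3)·0 + (2/3)·1 = 2/3.
Expected payoff of Standard: (1/3)·0 + (2/3)·9 = 6.
Expected payoff of Budget: (1/3)·4 + (2/3)·10 = 8.
The largest is 8, so Firm A's best response is Budget.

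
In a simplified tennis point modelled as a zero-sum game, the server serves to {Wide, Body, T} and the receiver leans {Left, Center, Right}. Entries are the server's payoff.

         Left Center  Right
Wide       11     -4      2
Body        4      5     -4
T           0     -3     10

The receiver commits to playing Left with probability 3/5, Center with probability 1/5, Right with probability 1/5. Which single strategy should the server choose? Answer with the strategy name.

Wide

Expected payoff of Wide: (3/5)·11 + (1/5)·(-4) + (1/5)·2 = 31/5.
Expected payoff of Body: (3/5)·4 + (1/5)·5 + (1/5)·(-4) = 13/5.
Expected payoff of T: (3/5)·0 + (1/5)·(-3) + (1/5)·10 = 7/5.
The largest is 31/5, so the server's best response is Wide.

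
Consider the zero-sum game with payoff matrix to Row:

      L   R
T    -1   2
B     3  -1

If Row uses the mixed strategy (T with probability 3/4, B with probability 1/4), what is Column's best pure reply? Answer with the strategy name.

If Column plays L, Row's expected payoff is (3/4)·(-1) + (1/4)·3 = 0.
If Column plays R, Row's expected payoff is (3/4)·2 + (1/4)·(-1) = 5/4.
Column minimizes Row's payoff; the smallest is 0, so the best response is L.

L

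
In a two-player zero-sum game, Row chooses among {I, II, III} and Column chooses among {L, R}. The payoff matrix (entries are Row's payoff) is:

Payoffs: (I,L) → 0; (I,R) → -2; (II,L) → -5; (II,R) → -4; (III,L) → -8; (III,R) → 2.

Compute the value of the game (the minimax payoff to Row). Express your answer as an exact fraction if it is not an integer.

-4/3

Row minima: I → -2, II → -5, III → -8; maximin = -2.
Column maxima: L → 0, R → 2; minimax = 0.
-2 ≠ 0, so there is no saddle point; optimal play is mixed.
II is strictly dominated by I, so Row never plays it.
On the remaining 2×2 (I, III vs L, R):
Let Row play I with probability p. Expected payoff against L: 0p + (-8)(1−p) = 8p − 8; against R: (-2)p + 2(1−p) = −4p + 2.
Setting these equal: 8p − 8 = −4p + 2 ⇒ 12p = 10 ⇒ p = 5/6, and the value is (8)·(5/6) − 8 = -4/3.
For Column: with q = P(L), equating I's and III's payoffs gives 2q − 2 = −10q + 2 ⇒ q = 1/3.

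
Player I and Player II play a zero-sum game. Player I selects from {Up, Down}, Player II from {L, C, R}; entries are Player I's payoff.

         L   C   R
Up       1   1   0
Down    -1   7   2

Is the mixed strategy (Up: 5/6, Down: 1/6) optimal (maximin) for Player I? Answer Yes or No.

Against L this mix gives (5/6)·1 + (1/6)·(-1) = 2/3.
Against C this mix gives (5/6)·1 + (1/6)·7 = 2.
Against R this mix gives (5/6)·0 + (1/6)·2 = 1/3.
Player II will play R, holding Player I to 1/3. Shifting weight toward the row that does better against R would raise this floor (the equalizing mix achieves 1/2 against both R and L), so the proposed strategy is not optimal.

No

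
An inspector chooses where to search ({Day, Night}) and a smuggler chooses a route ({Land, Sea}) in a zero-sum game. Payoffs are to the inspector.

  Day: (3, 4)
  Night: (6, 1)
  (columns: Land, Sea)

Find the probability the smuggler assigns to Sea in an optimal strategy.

1/2

Row minima: Day → 3, Night → 1; maximin = 3.
Column maxima: Land → 6, Sea → 4; minimax = 4.
3 ≠ 4, so there is no saddle point; optimal play is mixed.
Let the inspector play Day with probability p. Expected payoff against Land: 3p + 6(1−p) = −3p + 6; against Sea: 4p + 1(1−p) = 3p + 1.
Setting these equal: −3p + 6 = 3p + 1 ⇒ −6p = -5 ⇒ p = 5/6, and the value is (-3)·(5/6) + 6 = 7/2.
For the smuggler: with q = P(Land), equating Day's and Night's payoffs gives −q + 4 = 5q + 1 ⇒ q = 1/2.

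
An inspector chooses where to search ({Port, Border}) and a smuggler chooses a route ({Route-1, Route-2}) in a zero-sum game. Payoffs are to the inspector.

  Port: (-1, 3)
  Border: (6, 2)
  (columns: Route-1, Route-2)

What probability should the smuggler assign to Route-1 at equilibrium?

1/8

Row minima: Port → -1, Border → 2; maximin = 2.
Column maxima: Route-1 → 6, Route-2 → 3; minimax = 3.
2 ≠ 3, so there is no saddle point; optimal play is mixed.
Let the inspector play Port with probability p. Expected payoff against Route-1: (-1)p + 6(1−p) = −7p + 6; against Route-2: 3p + 2(1−p) = p + 2.
Setting these equal: −7p + 6 = p + 2 ⇒ −8p = -4 ⇒ p = 1/2, and the value is (-7)·(1/2) + 6 = 5/2.
For the smuggler: with q = P(Route-1), equating Port's and Border's payoffs gives −4q + 3 = 4q + 2 ⇒ q = 1/8.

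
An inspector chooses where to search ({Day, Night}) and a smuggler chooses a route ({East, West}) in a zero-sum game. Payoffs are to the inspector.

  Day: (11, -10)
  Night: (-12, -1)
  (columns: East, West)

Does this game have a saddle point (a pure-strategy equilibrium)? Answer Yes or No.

Row minima: Day → -10, Night → -12; maximin = -10.
Column maxima: East → 11, West → -1; minimax = -1.
-10 ≠ -1, so no pure-strategy equilibrium exists.

No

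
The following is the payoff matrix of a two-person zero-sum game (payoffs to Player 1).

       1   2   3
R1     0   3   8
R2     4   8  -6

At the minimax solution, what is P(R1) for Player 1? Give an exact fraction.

Row minima: R1 → 0, R2 → -6; maximin = 0.
Column maxima: 1 → 4, 2 → 8, 3 → 8; minimax = 4.
0 ≠ 4, so there is no saddle point; optimal play is mixed.
2 is strictly dominated by 1 (it gives Player 1 strictly more in every row), so Player 2 never plays it.
On the remaining 2×2 (R1, R2 vs 1, 3):
Let Player 1 play R1 with probability p. Expected payoff against 1: 0p + 4(1−p) = −4p + 4; against 3: 8p + (-6)(1−p) = 14p − 6.
Setting these equal: −4p + 4 = 14p − 6 ⇒ −18p = -10 ⇒ p = 5/9, and the value is (-4)·(5/9) + 4 = 16/9.
For Player 2: with q = P(1), equating R1's and R2's payoffs gives −8q + 8 = 10q − 6 ⇒ q = 7/9.

5/9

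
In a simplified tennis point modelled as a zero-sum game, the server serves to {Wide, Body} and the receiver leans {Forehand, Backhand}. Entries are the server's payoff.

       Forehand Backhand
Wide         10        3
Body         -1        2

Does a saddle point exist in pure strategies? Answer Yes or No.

Row minima: Wide → 3, Body → -1; maximin = 3.
Column maxima: Forehand → 10, Backhand → 3; minimax = 3.
maximin = minimax = 3, so a saddle point exists.

Yes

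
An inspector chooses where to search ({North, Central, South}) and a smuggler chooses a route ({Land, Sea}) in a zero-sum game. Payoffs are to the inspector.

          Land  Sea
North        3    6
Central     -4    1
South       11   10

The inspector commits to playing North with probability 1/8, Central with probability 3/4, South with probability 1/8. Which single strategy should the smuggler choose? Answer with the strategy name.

If the smuggler plays Land, the inspector's expected payoff is (1/8)·3 + (3/4)·(-4) + (1/8)·11 = -5/4.
If the smuggler plays Sea, the inspector's expected payoff is (1/8)·6 + (3/4)·1 + (1/8)·10 = 11/4.
The smuggler minimizes the inspector's payoff; the smallest is -5/4, so the best response is Land.

Land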